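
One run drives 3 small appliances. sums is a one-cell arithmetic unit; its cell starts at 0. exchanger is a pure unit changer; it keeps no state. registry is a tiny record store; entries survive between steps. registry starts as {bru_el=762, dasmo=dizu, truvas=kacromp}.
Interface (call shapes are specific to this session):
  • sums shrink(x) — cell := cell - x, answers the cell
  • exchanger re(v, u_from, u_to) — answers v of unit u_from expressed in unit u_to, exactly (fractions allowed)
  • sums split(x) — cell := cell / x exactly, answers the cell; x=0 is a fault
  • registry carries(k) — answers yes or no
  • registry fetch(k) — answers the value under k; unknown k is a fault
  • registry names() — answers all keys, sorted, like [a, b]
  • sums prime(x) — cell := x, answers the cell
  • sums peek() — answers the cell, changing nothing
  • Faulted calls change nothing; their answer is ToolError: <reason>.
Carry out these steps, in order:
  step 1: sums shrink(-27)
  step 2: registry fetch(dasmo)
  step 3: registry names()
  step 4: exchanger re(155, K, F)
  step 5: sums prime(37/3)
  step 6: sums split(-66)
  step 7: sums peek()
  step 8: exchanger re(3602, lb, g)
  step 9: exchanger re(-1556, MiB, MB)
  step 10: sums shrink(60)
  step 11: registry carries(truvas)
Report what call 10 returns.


# 1. sums shrink(x: -27) => 27
# 2. registry fetch(k: dasmo) => dizu
# 3. registry names() => [bru_el, dasmo, truvas]
# 4. exchanger re(v: 155, u_from: K, u_to: F) => -18067/100
# 5. sums prime(x: 37/3) => 37/3
# 6. sums split(x: -66) => -37/198
# 7. sums peek() => -37/198
# 8. exchanger re(v: 3602, u_from: lb, u_to: g) => 81691985837/50000
# 9. exchanger re(v: -1556, u_from: MiB, u_to: MB) => -25493504/15625
# 10. sums shrink(x: 60) => -11917/198
# 11. registry carries(k: truvas) => yes

Answer: -11917/198


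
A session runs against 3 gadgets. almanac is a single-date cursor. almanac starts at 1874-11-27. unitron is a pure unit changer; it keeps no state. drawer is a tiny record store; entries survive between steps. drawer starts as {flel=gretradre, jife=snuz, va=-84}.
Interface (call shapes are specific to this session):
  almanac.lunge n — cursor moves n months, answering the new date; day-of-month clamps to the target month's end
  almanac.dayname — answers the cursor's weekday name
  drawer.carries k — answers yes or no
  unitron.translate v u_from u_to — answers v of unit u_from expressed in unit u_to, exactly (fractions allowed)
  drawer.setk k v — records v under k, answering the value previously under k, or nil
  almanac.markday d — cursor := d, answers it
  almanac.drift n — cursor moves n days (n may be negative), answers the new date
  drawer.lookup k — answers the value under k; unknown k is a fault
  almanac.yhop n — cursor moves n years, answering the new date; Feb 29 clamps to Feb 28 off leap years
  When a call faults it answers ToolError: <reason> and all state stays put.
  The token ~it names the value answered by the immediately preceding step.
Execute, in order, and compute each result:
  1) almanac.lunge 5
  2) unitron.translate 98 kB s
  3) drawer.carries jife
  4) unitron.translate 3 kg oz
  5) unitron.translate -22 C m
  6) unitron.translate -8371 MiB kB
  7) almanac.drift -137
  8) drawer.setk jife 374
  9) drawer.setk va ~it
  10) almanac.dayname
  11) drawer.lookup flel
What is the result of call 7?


> almanac.lunge 5
  1875-04-27
> unitron.translate 98 kB s
  ToolError: incompatible units
> drawer.carries jife
  yes
> unitron.translate 3 kg oz
  4800000000/45359237
> unitron.translate -22 C m
  ToolError: incompatible units
> unitron.translate -8371 MiB kB
  -1097203712/125
> almanac.drift -137
  1874-12-11
> drawer.setk jife 374
  snuz
> drawer.setk va ~it
  -84
> almanac.dayname
  Friday
> drawer.lookup flel
  gretradre

Answer: 1874-12-11


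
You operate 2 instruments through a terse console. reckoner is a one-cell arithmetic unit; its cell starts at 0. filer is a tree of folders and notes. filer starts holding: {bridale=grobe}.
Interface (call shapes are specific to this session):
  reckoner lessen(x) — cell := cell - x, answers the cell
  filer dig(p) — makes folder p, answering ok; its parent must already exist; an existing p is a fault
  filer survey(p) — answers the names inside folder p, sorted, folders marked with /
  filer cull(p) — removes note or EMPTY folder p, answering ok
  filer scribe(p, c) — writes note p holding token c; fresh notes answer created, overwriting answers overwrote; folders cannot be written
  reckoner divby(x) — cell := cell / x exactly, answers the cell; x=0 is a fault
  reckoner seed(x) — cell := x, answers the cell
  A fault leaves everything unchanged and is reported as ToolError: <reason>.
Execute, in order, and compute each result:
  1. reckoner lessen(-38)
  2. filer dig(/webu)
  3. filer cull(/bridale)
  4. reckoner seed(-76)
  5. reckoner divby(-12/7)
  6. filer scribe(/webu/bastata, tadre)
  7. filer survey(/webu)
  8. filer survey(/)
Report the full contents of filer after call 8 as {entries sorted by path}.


Answer: {webu/, webu/bastata=tadre}

Derivation:
→ reckoner lessen(x→-38)
← 38
→ filer dig(p→/webu)
← ok
→ filer cull(p→/bridale)
← ok
→ reckoner seed(x→-76)
← -76
→ reckoner divby(x→-12/7)
← 133/3
→ filer scribe(p→/webu/bastata, c→tadre)
← created
→ filer survey(p→/webu)
← [bastata]
→ filer survey(p→/)
← [webu/]


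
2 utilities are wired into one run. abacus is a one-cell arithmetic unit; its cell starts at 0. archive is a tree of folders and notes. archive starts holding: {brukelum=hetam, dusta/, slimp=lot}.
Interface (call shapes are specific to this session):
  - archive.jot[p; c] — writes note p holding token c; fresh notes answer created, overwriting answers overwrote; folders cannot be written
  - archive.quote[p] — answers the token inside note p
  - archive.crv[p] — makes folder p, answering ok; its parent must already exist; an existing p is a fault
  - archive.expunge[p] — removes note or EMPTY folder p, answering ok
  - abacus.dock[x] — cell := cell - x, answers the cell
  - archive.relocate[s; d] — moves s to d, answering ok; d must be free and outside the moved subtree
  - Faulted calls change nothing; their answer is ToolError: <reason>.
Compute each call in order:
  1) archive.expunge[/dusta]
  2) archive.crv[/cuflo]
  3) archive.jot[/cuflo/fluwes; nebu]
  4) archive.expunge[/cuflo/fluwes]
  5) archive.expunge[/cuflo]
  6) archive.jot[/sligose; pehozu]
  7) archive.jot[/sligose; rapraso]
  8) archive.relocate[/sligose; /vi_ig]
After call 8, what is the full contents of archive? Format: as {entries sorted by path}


Answer: {brukelum=hetam, slimp=lot, vi_ig=rapraso}

Derivation:
Do: expunge[p→/dusta]
See: ok
Do: crv[p→/cuflo]
See: ok
Do: jot[p→/cuflo/fluwes; c→nebu]
See: created
Do: expunge[p→/cuflo/fluwes]
See: ok
Do: expunge[p→/cuflo]
See: ok
Do: jot[p→/sligose; c→pehozu]
See: created
Do: jot[p→/sligose; c→rapraso]
See: overwrote
Do: relocate[s→/sligose; d→/vi_ig]
See: ok


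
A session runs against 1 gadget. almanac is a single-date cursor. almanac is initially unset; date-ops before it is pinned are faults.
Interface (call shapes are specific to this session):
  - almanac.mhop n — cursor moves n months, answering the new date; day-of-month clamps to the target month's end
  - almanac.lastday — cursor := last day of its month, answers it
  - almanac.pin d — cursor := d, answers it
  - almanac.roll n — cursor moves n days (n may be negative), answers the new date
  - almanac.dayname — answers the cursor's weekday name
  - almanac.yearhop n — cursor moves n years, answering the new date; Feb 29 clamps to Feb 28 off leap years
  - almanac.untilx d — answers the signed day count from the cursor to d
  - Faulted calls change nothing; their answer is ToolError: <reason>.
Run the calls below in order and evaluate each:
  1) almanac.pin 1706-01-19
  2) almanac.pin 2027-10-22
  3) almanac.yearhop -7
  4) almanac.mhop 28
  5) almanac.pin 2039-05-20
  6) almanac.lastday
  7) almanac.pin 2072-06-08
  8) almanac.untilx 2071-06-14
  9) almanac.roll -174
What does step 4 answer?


Answer: 2023-02-22

Derivation:
Step: almanac.pin[d→1706-01-19]
Result: 1706-01-19
Step: almanac.pin[d→2027-10-22]
Result: 2027-10-22
Step: almanac.yearhop[n→-7]
Result: 2020-10-22
Step: almanac.mhop[n→28]
Result: 2023-02-22
Step: almanac.pin[d→2039-05-20]
Result: 2039-05-20
Step: almanac.lastday[]
Result: 2039-05-31
Step: almanac.pin[d→2072-06-08]
Result: 2072-06-08
Step: almanac.untilx[d→2071-06-14]
Result: -360
Step: almanac.roll[n→-174]
Result: 2071-12-17


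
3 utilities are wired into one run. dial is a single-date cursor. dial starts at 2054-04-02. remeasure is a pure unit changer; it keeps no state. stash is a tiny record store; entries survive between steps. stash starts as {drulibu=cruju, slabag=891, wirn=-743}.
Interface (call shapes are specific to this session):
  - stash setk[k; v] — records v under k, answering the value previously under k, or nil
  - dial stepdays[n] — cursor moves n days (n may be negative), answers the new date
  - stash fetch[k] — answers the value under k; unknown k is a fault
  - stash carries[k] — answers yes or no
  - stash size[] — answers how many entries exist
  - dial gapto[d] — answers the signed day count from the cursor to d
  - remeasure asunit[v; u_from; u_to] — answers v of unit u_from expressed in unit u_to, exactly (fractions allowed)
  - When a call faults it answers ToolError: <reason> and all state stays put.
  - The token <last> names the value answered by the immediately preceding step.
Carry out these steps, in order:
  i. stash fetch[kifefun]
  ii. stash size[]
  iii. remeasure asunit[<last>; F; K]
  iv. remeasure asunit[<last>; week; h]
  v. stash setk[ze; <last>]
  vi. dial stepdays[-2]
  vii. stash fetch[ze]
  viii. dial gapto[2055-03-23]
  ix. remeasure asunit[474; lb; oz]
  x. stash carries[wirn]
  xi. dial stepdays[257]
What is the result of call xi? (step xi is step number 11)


% stash fetch(k: kifefun) == ToolError: no such key kifefun
% stash size() == 3
% remeasure asunit(v: <last>, u_from: F, u_to: K) == 46267/180
% remeasure asunit(v: <last>, u_from: week, u_to: h) == 647738/15
% stash setk(k: ze, v: <last>) == nil
% dial stepdays(n: -2) == 2054-03-31
% stash fetch(k: ze) == 647738/15
% dial gapto(d: 2055-03-23) == 357
% remeasure asunit(v: 474, u_from: lb, u_to: oz) == 7584
% stash carries(k: wirn) == yes
% dial stepdays(n: 257) == 2054-12-13

Answer: 2054-12-13


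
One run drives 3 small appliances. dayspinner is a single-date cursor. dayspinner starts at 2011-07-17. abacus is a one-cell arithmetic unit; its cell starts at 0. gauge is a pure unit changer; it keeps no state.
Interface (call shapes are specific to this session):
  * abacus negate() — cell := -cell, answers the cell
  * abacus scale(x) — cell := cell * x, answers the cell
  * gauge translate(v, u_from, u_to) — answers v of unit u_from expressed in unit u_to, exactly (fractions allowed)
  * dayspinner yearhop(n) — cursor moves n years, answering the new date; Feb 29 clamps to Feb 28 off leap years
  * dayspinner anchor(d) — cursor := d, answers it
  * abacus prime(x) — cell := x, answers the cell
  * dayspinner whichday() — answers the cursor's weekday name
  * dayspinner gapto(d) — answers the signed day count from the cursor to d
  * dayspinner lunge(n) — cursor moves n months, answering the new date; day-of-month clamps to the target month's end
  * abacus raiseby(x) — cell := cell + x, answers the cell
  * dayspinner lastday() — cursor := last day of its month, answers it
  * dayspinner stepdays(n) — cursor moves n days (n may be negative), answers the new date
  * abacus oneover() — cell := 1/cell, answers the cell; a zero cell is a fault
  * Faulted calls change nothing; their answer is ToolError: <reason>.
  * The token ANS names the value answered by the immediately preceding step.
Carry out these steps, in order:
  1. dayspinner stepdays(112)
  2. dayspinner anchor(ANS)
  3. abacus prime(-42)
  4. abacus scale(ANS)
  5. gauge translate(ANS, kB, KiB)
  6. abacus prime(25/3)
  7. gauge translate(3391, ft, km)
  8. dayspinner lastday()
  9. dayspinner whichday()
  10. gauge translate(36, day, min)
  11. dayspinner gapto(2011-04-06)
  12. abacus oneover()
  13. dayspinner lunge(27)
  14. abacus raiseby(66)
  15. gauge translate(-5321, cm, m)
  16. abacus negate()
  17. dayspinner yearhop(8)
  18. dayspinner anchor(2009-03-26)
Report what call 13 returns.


Invoking dayspinner stepdays(112), and see 2011-11-06.
Now I run dayspinner anchor(ANS), yielding 2011-11-06.
I try abacus prime(-42), giving -42.
I use abacus scale(ANS), giving 1764.
Calling gauge translate(ANS, kB, KiB), and get 55125/32.
Now I run abacus prime(25/3), → 25/3.
Now I run gauge translate(3391, ft, km), and see 1291971/1250000.
Next I call dayspinner lastday, giving 2011-11-30.
Next I call dayspinner whichday(): Wednesday.
I call gauge translate(36, day, min): 51840.
Next I call dayspinner gapto(2011-04-06), yielding -238.
Using abacus oneover(): 3/25.
Calling dayspinner lunge(27), yielding 2014-02-28.
Calling abacus raiseby(66), → 1653/25.
Next I call gauge translate(-5321, cm, m), and observe -5321/100.
I invoke abacus negate, → -1653/25.
I call dayspinner yearhop(8), giving 2022-02-28.
Invoking dayspinner anchor(2009-03-26), and observe 2009-03-26.

Answer: 2014-02-28


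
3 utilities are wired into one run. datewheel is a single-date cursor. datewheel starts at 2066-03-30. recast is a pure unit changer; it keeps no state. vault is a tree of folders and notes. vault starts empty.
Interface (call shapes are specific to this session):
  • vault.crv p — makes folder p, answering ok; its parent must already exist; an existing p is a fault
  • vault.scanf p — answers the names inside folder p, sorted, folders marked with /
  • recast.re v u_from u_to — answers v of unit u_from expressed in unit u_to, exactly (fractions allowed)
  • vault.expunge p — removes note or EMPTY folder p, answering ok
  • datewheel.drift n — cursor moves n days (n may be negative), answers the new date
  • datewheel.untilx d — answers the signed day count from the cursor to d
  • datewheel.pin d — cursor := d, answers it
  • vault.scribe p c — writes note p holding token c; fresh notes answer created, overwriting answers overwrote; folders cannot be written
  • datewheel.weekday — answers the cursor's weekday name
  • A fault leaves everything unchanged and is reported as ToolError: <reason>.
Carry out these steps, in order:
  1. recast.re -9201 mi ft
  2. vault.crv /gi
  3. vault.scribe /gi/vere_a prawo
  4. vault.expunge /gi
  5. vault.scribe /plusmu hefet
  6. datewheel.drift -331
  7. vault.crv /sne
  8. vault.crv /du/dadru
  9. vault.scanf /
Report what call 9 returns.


% recast.re v=-9201 u_from=mi u_to=ft
  -48581280
% vault.crv p=/gi
  ok
% vault.scribe p=/gi/vere_a c=prawo
  created
% vault.expunge p=/gi
  ToolError: not empty
% vault.scribe p=/plusmu c=hefet
  created
% datewheel.drift n=-331
  2065-05-03
% vault.crv p=/sne
  ok
% vault.crv p=/du/dadru
  ToolError: no parent
% vault.scanf p=/
  [gi/, plusmu, sne/]

Answer: [gi/, plusmu, sne/]


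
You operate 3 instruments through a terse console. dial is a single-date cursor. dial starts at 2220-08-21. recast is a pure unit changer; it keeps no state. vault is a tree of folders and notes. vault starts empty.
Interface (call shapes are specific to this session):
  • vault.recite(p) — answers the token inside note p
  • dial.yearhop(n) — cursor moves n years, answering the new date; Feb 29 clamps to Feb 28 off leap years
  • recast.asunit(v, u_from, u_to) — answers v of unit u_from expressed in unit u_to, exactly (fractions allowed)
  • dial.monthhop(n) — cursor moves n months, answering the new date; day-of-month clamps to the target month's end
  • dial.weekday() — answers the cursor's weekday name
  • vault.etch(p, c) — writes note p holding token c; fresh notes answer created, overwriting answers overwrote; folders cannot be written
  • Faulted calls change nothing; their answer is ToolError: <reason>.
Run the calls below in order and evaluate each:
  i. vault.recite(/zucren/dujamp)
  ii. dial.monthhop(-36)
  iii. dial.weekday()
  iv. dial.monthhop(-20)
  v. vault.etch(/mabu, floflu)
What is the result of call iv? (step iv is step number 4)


Answer: 2215-12-21

Derivation:
;; recite(p=/zucren/dujamp) == ToolError: not found
;; monthhop(n=-36) == 2217-08-21
;; weekday() == Thursday
;; monthhop(n=-20) == 2215-12-21
;; etch(p=/mabu, c=floflu) == created


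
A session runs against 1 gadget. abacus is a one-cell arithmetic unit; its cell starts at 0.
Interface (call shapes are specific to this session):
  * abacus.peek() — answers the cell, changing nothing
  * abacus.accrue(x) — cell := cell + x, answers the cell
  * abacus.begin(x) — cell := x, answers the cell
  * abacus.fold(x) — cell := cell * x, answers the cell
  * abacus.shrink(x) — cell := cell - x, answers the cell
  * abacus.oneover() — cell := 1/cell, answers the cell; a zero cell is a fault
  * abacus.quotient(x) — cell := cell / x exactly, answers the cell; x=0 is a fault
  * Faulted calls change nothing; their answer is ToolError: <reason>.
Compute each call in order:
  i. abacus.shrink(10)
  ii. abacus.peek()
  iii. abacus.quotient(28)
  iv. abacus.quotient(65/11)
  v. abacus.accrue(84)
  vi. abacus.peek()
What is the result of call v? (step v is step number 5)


~$ shrink 10
:: -10
~$ peek
:: -10
~$ quotient 28
:: -5/14
~$ quotient 65/11
:: -11/182
~$ accrue 84
:: 15277/182
~$ peek
:: 15277/182

Answer: 15277/182


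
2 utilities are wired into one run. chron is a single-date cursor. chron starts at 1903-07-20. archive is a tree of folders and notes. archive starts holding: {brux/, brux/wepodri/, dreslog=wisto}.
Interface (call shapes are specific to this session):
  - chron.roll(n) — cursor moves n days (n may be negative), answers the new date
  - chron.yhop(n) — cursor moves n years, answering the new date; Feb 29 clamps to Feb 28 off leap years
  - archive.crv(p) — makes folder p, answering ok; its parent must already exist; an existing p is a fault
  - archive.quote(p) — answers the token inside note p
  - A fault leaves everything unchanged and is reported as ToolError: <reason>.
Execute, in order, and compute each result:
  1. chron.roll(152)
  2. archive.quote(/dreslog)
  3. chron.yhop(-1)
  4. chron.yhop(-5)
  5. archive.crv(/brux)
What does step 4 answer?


Answer: 1897-12-19

Derivation:
Calling roll on n=152, — result: 1903-12-19.
Invoking quote on p=/dreslog, giving wisto.
Then yhop on n=-1, → 1902-12-19.
Now I run yhop on n=-5, which returns 1897-12-19.
I run crv on p=/brux, giving ToolError: exists.


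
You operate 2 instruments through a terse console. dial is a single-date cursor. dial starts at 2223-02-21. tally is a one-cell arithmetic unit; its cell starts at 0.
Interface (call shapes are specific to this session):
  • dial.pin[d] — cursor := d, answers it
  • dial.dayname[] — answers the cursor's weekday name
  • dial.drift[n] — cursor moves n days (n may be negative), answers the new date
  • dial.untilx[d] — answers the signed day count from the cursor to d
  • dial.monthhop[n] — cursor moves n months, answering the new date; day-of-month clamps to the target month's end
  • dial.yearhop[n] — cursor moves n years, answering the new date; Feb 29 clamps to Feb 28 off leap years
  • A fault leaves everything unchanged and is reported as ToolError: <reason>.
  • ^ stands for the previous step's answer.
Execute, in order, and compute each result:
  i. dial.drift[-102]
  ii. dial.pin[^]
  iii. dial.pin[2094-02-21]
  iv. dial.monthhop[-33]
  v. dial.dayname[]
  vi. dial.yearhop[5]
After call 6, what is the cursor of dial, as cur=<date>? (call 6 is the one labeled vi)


Answer: cur=2096-05-21

Derivation:
Then drift on -102, — result: 2222-11-11.
I call pin on ^, and see 2222-11-11.
Invoking pin on 2094-02-21: 2094-02-21.
Using monthhop on -33, and observe 2091-05-21.
I use dayname(), — result: Monday.
I use yearhop on 5, — result: 2096-05-21.


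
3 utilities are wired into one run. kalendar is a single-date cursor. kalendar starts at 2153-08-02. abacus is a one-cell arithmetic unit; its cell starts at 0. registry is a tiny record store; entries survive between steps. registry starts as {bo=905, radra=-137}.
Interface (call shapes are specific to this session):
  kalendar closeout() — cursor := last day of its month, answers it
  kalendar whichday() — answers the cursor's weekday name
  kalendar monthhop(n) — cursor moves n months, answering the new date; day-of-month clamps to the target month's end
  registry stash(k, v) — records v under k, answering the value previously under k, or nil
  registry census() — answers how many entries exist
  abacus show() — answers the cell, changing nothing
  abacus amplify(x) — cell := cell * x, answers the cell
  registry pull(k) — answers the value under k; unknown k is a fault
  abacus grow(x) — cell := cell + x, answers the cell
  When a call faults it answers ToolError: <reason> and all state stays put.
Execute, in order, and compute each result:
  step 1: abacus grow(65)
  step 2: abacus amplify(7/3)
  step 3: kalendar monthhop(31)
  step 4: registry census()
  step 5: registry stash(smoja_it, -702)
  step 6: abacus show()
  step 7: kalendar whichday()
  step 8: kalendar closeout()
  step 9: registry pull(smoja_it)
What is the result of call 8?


Answer: 2156-03-31

Derivation:
==> abacus grow(x='65')
<== 65
==> abacus amplify(x='7/3')
<== 455/3
==> kalendar monthhop(n='31')
<== 2156-03-02
==> registry census()
<== 2
==> registry stash(k='smoja_it', v='-702')
<== nil
==> abacus show()
<== 455/3
==> kalendar whichday()
<== Tuesday
==> kalendar closeout()
<== 2156-03-31
==> registry pull(k='smoja_it')
<== -702


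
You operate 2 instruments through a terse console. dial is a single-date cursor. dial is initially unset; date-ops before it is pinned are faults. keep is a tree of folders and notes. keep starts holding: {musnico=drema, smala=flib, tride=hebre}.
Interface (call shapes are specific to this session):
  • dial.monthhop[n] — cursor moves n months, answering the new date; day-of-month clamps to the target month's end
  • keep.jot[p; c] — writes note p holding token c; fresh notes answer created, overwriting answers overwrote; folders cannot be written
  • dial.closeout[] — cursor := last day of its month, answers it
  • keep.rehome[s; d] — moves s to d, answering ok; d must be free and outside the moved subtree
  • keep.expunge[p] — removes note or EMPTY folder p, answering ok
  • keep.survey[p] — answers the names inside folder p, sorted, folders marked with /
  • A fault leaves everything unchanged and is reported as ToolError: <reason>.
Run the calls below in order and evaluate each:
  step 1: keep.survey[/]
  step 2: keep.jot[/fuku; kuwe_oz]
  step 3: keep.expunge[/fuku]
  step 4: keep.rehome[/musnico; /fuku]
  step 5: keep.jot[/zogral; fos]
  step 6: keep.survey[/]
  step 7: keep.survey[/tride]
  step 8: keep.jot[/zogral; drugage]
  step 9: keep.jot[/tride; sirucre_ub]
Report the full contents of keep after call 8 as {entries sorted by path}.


Answer: {fuku=drema, smala=flib, tride=hebre, zogral=drugage}

Derivation:
// keep.survey(p='/') : [musnico, smala, tride]
// keep.jot(p='/fuku', c='kuwe_oz') : created
// keep.expunge(p='/fuku') : ok
// keep.rehome(s='/musnico', d='/fuku') : ok
// keep.jot(p='/zogral', c='fos') : created
// keep.survey(p='/') : [fuku, smala, tride, zogral]
// keep.survey(p='/tride') : ToolError: not a directory
// keep.jot(p='/zogral', c='drugage') : overwrote
// keep.jot(p='/tride', c='sirucre_ub') : overwrote


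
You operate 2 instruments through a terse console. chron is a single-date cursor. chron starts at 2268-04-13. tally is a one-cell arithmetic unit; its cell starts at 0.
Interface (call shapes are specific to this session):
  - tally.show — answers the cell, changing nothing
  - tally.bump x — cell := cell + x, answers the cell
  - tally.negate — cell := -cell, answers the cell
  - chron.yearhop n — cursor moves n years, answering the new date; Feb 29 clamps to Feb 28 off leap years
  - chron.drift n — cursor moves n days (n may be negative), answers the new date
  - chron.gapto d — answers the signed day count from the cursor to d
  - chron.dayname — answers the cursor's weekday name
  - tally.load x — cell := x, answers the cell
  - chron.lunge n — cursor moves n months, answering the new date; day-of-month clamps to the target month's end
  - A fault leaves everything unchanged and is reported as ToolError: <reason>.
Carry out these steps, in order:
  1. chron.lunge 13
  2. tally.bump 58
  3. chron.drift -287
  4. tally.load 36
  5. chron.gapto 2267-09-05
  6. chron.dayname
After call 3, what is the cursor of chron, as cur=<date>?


Answer: cur=2268-07-30

Derivation:
CALL lunge[n=13]
RET  2269-05-13
CALL bump[x=58]
RET  58
CALL drift[n=-287]
RET  2268-07-30
CALL load[x=36]
RET  36
CALL gapto[d=2267-09-05]
RET  -329
CALL dayname[]
RET  Thursday


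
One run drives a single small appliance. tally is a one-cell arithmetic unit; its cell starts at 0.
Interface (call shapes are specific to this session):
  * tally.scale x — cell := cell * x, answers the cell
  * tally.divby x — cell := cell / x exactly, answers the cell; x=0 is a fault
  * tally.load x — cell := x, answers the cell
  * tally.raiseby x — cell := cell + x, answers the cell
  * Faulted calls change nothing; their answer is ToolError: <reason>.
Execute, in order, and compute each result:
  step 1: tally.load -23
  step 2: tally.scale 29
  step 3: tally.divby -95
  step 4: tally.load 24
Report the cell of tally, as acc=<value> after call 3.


Answer: acc=667/95

Derivation:
I call tally.load with x='-23', and see -23.
Next I call tally.scale with x='29', and observe -667.
I invoke tally.divby with x='-95', and see 667/95.
I run tally.load with x='24', yielding 24.


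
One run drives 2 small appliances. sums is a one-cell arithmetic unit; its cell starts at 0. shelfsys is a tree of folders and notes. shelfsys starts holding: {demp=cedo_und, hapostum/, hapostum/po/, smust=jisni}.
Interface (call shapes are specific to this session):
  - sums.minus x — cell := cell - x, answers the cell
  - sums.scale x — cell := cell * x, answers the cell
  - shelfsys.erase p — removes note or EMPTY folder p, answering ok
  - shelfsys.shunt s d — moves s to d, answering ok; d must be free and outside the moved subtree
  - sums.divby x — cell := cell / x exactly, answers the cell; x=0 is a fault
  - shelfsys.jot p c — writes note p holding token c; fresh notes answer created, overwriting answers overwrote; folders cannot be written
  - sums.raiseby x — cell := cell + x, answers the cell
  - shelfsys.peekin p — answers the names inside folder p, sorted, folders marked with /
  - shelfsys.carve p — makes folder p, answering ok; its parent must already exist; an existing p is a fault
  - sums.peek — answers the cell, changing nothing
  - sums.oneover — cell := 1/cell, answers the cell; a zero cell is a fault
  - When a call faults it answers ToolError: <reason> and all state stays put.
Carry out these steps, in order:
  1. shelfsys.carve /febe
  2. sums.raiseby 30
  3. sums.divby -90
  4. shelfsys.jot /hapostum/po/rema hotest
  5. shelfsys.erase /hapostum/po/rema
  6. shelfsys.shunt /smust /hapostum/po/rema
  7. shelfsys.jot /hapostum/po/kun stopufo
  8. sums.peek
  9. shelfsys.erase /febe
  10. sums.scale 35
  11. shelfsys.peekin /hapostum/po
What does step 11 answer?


Act: carve[p='/febe']
Obs: ok
Act: raiseby[x='30']
Obs: 30
Act: divby[x='-90']
Obs: -1/3
Act: jot[p='/hapostum/po/rema'; c='hotest']
Obs: created
Act: erase[p='/hapostum/po/rema']
Obs: ok
Act: shunt[s='/smust'; d='/hapostum/po/rema']
Obs: ok
Act: jot[p='/hapostum/po/kun'; c='stopufo']
Obs: created
Act: peek[]
Obs: -1/3
Act: erase[p='/febe']
Obs: ok
Act: scale[x='35']
Obs: -35/3
Act: peekin[p='/hapostum/po']
Obs: [kun, rema]

Answer: [kun, rema]


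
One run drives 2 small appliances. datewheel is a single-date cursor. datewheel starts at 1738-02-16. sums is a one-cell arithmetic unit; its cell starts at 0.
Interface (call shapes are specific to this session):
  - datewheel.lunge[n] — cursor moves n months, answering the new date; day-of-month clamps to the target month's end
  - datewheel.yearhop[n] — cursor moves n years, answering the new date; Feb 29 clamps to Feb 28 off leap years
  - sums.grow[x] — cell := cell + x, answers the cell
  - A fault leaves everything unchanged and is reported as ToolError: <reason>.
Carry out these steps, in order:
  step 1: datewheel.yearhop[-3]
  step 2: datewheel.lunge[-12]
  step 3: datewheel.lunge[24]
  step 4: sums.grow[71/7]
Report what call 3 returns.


Answer: 1736-02-16

Derivation:
-- yearhop(-3) => 1735-02-16
-- lunge(-12) => 1734-02-16
-- lunge(24) => 1736-02-16
-- grow(71/7) => 71/7


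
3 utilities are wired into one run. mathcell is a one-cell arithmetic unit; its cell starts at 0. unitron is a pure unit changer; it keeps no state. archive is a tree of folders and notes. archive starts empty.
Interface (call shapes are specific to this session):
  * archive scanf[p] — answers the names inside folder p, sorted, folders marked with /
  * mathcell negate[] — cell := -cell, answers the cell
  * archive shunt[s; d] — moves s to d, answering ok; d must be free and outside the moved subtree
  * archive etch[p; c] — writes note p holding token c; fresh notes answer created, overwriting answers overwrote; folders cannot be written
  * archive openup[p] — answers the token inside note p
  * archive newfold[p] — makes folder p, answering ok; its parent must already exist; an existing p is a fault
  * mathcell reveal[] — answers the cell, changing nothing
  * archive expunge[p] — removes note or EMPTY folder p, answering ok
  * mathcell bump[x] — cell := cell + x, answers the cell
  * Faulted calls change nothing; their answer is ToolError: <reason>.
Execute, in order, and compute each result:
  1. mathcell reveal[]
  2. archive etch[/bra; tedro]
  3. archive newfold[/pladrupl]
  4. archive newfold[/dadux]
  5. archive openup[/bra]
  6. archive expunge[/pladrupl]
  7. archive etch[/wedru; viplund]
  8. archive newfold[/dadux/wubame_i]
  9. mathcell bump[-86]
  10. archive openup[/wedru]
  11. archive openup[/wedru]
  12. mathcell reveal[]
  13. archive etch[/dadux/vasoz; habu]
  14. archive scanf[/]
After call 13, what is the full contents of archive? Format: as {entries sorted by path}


Then mathcell reveal(), → 0.
Next I call archive etch passing p→/bra, c→tedro, giving created.
Using archive newfold passing p→/pladrupl: ok.
Using archive newfold passing p→/dadux, → ok.
I call archive openup passing p→/bra, and get tedro.
Then archive expunge passing p→/pladrupl, → ok.
I try archive etch passing p→/wedru, c→viplund: created.
Invoking archive newfold passing p→/dadux/wubame_i, yielding ok.
Now I run mathcell bump passing x→-86: -86.
Now I run archive openup passing p→/wedru: viplund.
I try archive openup passing p→/wedru, → viplund.
I use mathcell reveal(), — result: -86.
Using archive etch passing p→/dadux/vasoz, c→habu, and get created.
Invoking archive scanf passing p→/, giving [bra, dadux/, wedru].

Answer: {bra=tedro, dadux/, dadux/vasoz=habu, dadux/wubame_i/, wedru=viplund}


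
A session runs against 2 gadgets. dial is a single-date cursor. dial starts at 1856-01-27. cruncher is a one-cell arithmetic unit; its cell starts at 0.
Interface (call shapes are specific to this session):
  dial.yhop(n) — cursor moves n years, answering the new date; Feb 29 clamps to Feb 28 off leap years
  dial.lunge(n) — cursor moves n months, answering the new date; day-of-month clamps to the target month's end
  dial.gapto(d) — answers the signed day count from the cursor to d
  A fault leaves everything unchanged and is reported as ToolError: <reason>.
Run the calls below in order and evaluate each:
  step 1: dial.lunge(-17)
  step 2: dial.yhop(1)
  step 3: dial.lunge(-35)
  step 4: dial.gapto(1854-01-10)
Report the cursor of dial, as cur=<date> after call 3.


Answer: cur=1852-09-27

Derivation:
Now I run dial.lunge(n→-17), yielding 1854-08-27.
Next I call dial.yhop(n→1), yielding 1855-08-27.
I call dial.lunge(n→-35), and see 1852-09-27.
Now I run dial.gapto(d→1854-01-10), giving 470.


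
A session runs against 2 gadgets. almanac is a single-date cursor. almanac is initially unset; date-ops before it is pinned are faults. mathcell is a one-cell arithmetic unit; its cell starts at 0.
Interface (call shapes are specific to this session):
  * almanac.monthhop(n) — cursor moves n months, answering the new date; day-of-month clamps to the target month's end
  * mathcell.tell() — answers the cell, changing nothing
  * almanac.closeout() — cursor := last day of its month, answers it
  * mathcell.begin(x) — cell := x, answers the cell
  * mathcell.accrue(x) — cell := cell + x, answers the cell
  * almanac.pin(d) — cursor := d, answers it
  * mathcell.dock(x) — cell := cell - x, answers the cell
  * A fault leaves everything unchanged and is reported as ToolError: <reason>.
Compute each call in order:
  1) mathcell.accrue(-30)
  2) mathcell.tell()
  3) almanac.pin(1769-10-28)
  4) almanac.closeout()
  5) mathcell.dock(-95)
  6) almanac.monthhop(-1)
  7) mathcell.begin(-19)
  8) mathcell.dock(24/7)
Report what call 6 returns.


~$ accrue x: -30
= -30
~$ tell
= -30
~$ pin d: 1769-10-28
= 1769-10-28
~$ closeout
= 1769-10-31
~$ dock x: -95
= 65
~$ monthhop n: -1
= 1769-09-30
~$ begin x: -19
= -19
~$ dock x: 24/7
= -157/7

Answer: 1769-09-30


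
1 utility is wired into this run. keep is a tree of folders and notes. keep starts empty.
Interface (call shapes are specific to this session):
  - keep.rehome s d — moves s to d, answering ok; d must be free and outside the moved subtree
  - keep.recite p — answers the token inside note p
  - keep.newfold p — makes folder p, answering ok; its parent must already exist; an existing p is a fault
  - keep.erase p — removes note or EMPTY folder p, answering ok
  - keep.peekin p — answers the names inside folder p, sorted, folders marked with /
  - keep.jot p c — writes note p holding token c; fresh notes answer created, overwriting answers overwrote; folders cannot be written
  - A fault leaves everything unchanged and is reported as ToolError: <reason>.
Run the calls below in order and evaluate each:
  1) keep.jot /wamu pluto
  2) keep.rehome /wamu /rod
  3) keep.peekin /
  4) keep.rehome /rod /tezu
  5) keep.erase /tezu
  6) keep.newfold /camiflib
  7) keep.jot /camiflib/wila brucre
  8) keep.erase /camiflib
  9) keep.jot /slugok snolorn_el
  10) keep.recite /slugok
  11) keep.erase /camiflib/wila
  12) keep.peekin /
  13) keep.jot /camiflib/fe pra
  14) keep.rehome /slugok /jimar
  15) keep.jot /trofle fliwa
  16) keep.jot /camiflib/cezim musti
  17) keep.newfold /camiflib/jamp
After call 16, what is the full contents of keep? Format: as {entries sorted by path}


>>> jot p: /wamu c: pluto
[out] created
>>> rehome s: /wamu d: /rod
[out] ok
>>> peekin p: /
[out] [rod]
>>> rehome s: /rod d: /tezu
[out] ok
>>> erase p: /tezu
[out] ok
>>> newfold p: /camiflib
[out] ok
>>> jot p: /camiflib/wila c: brucre
[out] created
>>> erase p: /camiflib
[out] ToolError: not empty
>>> jot p: /slugok c: snolorn_el
[out] created
>>> recite p: /slugok
[out] snolorn_el
>>> erase p: /camiflib/wila
[out] ok
>>> peekin p: /
[out] [camiflib/, slugok]
>>> jot p: /camiflib/fe c: pra
[out] created
>>> rehome s: /slugok d: /jimar
[out] ok
>>> jot p: /trofle c: fliwa
[out] created
>>> jot p: /camiflib/cezim c: musti
[out] created
>>> newfold p: /camiflib/jamp
[out] ok

Answer: {camiflib/, camiflib/cezim=musti, camiflib/fe=pra, jimar=snolorn_el, trofle=fliwa}


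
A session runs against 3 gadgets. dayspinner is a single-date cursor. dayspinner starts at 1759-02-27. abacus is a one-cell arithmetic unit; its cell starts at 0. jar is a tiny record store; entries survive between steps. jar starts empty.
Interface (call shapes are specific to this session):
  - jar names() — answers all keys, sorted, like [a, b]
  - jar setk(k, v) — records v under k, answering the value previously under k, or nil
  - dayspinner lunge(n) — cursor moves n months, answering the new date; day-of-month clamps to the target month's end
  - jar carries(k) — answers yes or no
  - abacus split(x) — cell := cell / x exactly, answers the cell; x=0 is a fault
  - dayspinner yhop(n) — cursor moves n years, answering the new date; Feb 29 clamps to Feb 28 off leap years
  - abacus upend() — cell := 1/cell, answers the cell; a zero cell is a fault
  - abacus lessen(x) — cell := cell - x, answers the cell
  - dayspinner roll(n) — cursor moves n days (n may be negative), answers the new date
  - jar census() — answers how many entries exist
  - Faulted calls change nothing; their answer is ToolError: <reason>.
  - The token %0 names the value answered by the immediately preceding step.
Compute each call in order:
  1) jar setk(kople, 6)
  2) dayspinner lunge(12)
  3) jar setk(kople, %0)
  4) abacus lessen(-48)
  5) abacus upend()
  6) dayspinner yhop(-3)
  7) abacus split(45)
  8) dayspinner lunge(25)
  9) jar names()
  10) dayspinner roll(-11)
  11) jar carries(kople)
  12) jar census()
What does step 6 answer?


$ jar setk k='kople' v='6'
[out] nil
$ dayspinner lunge n='12'
[out] 1760-02-27
$ jar setk k='kople' v='%0'
[out] 6
$ abacus lessen x='-48'
[out] 48
$ abacus upend
[out] 1/48
$ dayspinner yhop n='-3'
[out] 1757-02-27
$ abacus split x='45'
[out] 1/2160
$ dayspinner lunge n='25'
[out] 1759-03-27
$ jar names
[out] [kople]
$ dayspinner roll n='-11'
[out] 1759-03-16
$ jar carries k='kople'
[out] yes
$ jar census
[out] 1

Answer: 1757-02-27


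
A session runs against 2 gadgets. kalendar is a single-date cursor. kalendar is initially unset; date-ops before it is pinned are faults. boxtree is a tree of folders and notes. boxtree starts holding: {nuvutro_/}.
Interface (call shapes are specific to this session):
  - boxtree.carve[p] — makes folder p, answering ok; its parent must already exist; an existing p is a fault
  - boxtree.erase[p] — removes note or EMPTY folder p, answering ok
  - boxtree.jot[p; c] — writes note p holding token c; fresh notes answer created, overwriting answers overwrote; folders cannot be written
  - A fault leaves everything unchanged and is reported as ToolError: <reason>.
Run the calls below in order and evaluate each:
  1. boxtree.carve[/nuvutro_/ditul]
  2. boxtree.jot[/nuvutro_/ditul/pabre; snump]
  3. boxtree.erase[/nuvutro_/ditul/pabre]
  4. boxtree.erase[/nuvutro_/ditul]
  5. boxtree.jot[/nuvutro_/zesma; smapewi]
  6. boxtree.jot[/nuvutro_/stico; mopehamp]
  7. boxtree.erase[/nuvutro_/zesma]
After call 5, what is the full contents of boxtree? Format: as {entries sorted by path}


-- boxtree.carve(p=/nuvutro_/ditul) => ok
-- boxtree.jot(p=/nuvutro_/ditul/pabre, c=snump) => created
-- boxtree.erase(p=/nuvutro_/ditul/pabre) => ok
-- boxtree.erase(p=/nuvutro_/ditul) => ok
-- boxtree.jot(p=/nuvutro_/zesma, c=smapewi) => created
-- boxtree.jot(p=/nuvutro_/stico, c=mopehamp) => created
-- boxtree.erase(p=/nuvutro_/zesma) => ok

Answer: {nuvutro_/, nuvutro_/zesma=smapewi}


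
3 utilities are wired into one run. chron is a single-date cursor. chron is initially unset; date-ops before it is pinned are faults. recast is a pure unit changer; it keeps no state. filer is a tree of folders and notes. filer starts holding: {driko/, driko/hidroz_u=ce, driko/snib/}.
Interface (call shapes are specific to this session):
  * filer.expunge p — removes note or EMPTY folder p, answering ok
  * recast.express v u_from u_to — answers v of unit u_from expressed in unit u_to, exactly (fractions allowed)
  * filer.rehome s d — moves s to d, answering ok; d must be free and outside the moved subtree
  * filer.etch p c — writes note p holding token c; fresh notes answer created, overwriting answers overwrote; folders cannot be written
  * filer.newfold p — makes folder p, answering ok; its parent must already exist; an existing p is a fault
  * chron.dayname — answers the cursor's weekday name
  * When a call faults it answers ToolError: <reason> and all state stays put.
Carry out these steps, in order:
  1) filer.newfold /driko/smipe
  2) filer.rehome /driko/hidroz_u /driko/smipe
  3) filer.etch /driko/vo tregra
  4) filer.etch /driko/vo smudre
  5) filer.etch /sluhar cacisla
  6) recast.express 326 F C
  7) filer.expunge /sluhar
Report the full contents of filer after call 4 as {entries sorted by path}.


Answer: {driko/, driko/hidroz_u=ce, driko/smipe/, driko/snib/, driko/vo=smudre}

Derivation:
[in] newfold /driko/smipe
:: ok
[in] rehome /driko/hidroz_u /driko/smipe
:: ToolError: exists
[in] etch /driko/vo tregra
:: created
[in] etch /driko/vo smudre
:: overwrote
[in] etch /sluhar cacisla
:: created
[in] express 326 F C
:: 490/3
[in] expunge /sluhar
:: ok
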